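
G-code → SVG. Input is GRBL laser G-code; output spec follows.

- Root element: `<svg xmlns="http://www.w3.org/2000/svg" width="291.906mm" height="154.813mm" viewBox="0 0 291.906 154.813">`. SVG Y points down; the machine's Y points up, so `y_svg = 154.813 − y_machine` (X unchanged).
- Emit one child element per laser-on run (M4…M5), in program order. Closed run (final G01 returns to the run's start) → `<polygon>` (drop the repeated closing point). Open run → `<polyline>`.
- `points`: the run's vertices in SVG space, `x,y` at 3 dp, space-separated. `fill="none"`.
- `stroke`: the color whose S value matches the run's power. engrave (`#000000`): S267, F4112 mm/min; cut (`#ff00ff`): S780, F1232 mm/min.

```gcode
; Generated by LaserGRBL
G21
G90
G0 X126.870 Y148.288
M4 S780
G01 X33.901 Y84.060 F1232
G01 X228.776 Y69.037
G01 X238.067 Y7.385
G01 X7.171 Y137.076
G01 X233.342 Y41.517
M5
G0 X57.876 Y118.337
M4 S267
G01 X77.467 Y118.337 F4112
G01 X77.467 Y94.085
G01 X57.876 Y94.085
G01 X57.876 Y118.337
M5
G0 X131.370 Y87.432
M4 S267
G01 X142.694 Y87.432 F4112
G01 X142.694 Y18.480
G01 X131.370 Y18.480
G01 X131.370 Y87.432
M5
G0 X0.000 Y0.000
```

<svg xmlns="http://www.w3.org/2000/svg" width="291.906mm" height="154.813mm" viewBox="0 0 291.906 154.813">
  <polyline points="126.870,6.525 33.901,70.753 228.776,85.776 238.067,147.428 7.171,17.737 233.342,113.296" fill="none" stroke="#ff00ff"/>
  <polygon points="57.876,36.476 77.467,36.476 77.467,60.728 57.876,60.728" fill="none" stroke="#000000"/>
  <polygon points="131.370,67.381 142.694,67.381 142.694,136.333 131.370,136.333" fill="none" stroke="#000000"/>
</svg>

Each laser-on run becomes one SVG element. Flip Y back into SVG space with y_svg = 154.813 − y_machine.

Run 1: S780 ⇒ cut layer `#ff00ff`. The run is open, so emit a `<polyline>` with points (Y-flipped): 126.870,6.525 33.901,70.753 228.776,85.776 238.067,147.428 7.171,17.737 233.342,113.296.

Run 2: the run's S267 means `#000000` (engrave). The run returns to its start, so emit a `<polygon>` with points (Y-flipped): 57.876,36.476 77.467,36.476 77.467,60.728 57.876,60.728.

Run 3: S267 ⇒ engrave layer `#000000`. The run returns to its start, so emit a `<polygon>` with points (Y-flipped): 131.370,67.381 142.694,67.381 142.694,136.333 131.370,136.333.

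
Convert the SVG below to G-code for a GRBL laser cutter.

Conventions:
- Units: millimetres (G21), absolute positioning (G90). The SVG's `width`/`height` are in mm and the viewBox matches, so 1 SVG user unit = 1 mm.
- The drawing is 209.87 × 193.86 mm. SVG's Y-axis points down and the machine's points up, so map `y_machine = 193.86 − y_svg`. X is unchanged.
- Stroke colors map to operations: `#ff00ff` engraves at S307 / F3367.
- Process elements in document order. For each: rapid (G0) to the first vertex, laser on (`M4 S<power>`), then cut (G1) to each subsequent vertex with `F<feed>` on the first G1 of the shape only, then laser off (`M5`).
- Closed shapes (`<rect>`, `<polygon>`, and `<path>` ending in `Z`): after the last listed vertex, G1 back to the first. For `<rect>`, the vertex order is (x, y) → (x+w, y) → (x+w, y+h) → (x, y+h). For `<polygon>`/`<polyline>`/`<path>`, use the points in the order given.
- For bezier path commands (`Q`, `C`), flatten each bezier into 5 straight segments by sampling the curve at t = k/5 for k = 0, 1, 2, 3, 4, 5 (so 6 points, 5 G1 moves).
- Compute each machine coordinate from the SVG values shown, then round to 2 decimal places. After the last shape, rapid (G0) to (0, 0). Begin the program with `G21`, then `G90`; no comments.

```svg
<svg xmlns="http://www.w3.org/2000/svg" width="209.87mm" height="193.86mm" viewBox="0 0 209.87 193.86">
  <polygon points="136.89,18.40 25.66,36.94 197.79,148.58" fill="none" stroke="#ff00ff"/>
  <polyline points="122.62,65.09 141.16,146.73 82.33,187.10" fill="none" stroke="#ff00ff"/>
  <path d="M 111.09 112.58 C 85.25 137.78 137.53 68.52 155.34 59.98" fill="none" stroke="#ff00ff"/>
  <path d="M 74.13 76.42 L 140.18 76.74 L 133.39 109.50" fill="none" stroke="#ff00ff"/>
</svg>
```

Since the viewBox matches the mm dimensions, user units are millimetres directly. The only transform is the Y-flip y_m = 193.86 − y_svg.

Shape 1 is a closed polygon drawn with `<polygon>`. Its stroke #ff00ff means engrave at S307, F3367. After flipping Y the toolpath is (136.89,175.46) → (25.66,156.92) → (197.79,45.28) → (136.89,175.46), returning to the start.

Shape 2 is a open polyline drawn with `<polyline>`. Its stroke #ff00ff means engrave at S307, F3367. After flipping Y the toolpath is (122.62,128.77) → (141.16,47.13) → (82.33,6.76).

Shape 3 is a cubic bezier drawn with `<path>`. Its stroke #ff00ff means engrave at S307, F3367. After flipping Y the toolpath is (111.09,81.28) → (104.06,76.25) → (110.37,86.45) → (124.63,104.42) → (141.42,122.71) → (155.34,133.88).

Shape 4 is a open polyline drawn with `<path>`. Its stroke #ff00ff means engrave at S307, F3367. After flipping Y the toolpath is (74.13,117.44) → (140.18,117.12) → (133.39,84.36).

G21
G90
G0 X136.89 Y175.46
M4 S307
G1 X25.66 Y156.92 F3367
G1 X197.79 Y45.28
G1 X136.89 Y175.46
M5
G0 X122.62 Y128.77
M4 S307
G1 X141.16 Y47.13 F3367
G1 X82.33 Y6.76
M5
G0 X111.09 Y81.28
M4 S307
G1 X104.06 Y76.25 F3367
G1 X110.37 Y86.45
G1 X124.63 Y104.42
G1 X141.42 Y122.71
G1 X155.34 Y133.88
M5
G0 X74.13 Y117.44
M4 S307
G1 X140.18 Y117.12 F3367
G1 X133.39 Y84.36
M5
G0 X0.00 Y0.00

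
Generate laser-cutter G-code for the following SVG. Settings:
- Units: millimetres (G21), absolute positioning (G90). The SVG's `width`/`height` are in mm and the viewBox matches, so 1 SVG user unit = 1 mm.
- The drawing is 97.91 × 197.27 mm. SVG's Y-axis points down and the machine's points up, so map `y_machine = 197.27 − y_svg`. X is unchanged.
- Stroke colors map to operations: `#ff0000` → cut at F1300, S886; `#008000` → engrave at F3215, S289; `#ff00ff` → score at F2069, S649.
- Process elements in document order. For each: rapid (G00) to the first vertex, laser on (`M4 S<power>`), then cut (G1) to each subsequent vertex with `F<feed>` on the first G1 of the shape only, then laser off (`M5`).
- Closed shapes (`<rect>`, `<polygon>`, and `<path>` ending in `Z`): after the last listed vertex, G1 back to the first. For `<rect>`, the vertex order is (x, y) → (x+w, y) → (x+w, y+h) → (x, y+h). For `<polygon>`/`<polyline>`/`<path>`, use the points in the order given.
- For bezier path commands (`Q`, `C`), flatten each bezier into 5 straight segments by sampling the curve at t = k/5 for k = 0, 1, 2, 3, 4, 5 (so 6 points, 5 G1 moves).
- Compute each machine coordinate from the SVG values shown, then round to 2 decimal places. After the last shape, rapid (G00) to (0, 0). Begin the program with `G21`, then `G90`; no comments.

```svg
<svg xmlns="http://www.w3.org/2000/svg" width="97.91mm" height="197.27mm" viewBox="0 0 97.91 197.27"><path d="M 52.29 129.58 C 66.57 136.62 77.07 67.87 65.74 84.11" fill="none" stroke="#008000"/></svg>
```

G21
G90
G00 X52.29 Y67.69
M4 S289
G1 X60.26 Y71.27 F3215
G1 X66.46 Y85.33
G1 X70.01 Y102.14
G1 X70.06 Y113.99
G1 X65.74 Y113.16
M5
G00 X0.00 Y0.00

Since the viewBox matches the mm dimensions, user units are millimetres directly. The only transform is the Y-flip y_m = 197.27 − y_svg.

Shape 1 is a cubic bezier drawn with `<path>`. Its stroke #008000 means engrave at S289, F3215. After flipping Y the toolpath is (52.29,67.69) → (60.26,71.27) → (66.46,85.33) → (70.01,102.14) → (70.06,113.99) → (65.74,113.16).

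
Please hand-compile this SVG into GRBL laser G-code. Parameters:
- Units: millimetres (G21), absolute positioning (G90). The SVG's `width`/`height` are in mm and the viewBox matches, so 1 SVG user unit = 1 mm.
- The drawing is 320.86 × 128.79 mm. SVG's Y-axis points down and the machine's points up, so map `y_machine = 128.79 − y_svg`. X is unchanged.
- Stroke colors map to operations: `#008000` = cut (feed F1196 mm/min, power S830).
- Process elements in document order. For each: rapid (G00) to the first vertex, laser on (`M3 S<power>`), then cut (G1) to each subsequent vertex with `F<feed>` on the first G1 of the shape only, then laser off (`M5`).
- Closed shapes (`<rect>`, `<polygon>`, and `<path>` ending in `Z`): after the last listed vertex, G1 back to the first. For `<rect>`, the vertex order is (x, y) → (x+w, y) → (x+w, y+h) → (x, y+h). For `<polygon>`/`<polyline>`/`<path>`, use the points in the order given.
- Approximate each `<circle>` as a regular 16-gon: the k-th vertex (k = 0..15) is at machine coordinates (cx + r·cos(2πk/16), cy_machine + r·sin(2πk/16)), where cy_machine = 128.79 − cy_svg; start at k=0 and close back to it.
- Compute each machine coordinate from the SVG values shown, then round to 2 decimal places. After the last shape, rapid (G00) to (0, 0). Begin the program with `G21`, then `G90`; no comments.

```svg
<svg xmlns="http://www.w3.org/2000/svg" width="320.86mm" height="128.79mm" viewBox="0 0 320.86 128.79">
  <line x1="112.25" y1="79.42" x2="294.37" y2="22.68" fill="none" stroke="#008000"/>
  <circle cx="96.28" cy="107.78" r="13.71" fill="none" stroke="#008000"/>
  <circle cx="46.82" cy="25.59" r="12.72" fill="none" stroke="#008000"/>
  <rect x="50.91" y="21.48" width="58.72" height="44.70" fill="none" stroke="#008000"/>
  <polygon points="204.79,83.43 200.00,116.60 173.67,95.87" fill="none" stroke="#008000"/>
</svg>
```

Since the viewBox matches the mm dimensions, user units are millimetres directly. The only transform is the Y-flip y_m = 128.79 − y_svg.

Shape 1 is a line segment drawn with `<line>`. Its stroke #008000 means cut at S830, F1196. After flipping Y the toolpath is (112.25,49.37) → (294.37,106.11).

Shape 2 is a circle drawn with `<circle>`. Its stroke #008000 means cut at S830, F1196. After flipping Y the toolpath is (109.99,21.01) → (108.95,26.26) → (105.97,30.70) → (101.53,33.68) → (96.28,34.72) → (91.03,33.68) → (86.59,30.70) → (83.61,26.26) → (82.57,21.01) → (83.61,15.76) → (86.59,11.32) → (91.03,8.34) → (96.28,7.30) → (101.53,8.34) → (105.97,11.32) → (108.95,15.76) → (109.99,21.01), returning to the start.

Shape 3 is a circle drawn with `<circle>`. Its stroke #008000 means cut at S830, F1196. After flipping Y the toolpath is (59.54,103.20) → (58.57,108.07) → (55.81,112.19) → (51.69,114.95) → (46.82,115.92) → (41.95,114.95) → (37.83,112.19) → (35.07,108.07) → (34.10,103.20) → (35.07,98.33) → (37.83,94.21) → (41.95,91.45) → (46.82,90.48) → (51.69,91.45) → (55.81,94.21) → (58.57,98.33) → (59.54,103.20), returning to the start.

Shape 4 is a rectangle drawn with `<rect>`. Its stroke #008000 means cut at S830, F1196. After flipping Y the toolpath is (50.91,107.31) → (109.63,107.31) → (109.63,62.61) → (50.91,62.61) → (50.91,107.31), returning to the start.

Shape 5 is a regular polygon drawn with `<polygon>`. Its stroke #008000 means cut at S830, F1196. After flipping Y the toolpath is (204.79,45.36) → (200.00,12.19) → (173.67,32.92) → (204.79,45.36), returning to the start.

G21
G90
G00 X112.25 Y49.37
M3 S830
G1 X294.37 Y106.11 F1196
M5
G00 X109.99 Y21.01
M3 S830
G1 X108.95 Y26.26 F1196
G1 X105.97 Y30.70
G1 X101.53 Y33.68
G1 X96.28 Y34.72
G1 X91.03 Y33.68
G1 X86.59 Y30.70
G1 X83.61 Y26.26
G1 X82.57 Y21.01
G1 X83.61 Y15.76
G1 X86.59 Y11.32
G1 X91.03 Y8.34
G1 X96.28 Y7.30
G1 X101.53 Y8.34
G1 X105.97 Y11.32
G1 X108.95 Y15.76
G1 X109.99 Y21.01
M5
G00 X59.54 Y103.20
M3 S830
G1 X58.57 Y108.07 F1196
G1 X55.81 Y112.19
G1 X51.69 Y114.95
G1 X46.82 Y115.92
G1 X41.95 Y114.95
G1 X37.83 Y112.19
G1 X35.07 Y108.07
G1 X34.10 Y103.20
G1 X35.07 Y98.33
G1 X37.83 Y94.21
G1 X41.95 Y91.45
G1 X46.82 Y90.48
G1 X51.69 Y91.45
G1 X55.81 Y94.21
G1 X58.57 Y98.33
G1 X59.54 Y103.20
M5
G00 X50.91 Y107.31
M3 S830
G1 X109.63 Y107.31 F1196
G1 X109.63 Y62.61
G1 X50.91 Y62.61
G1 X50.91 Y107.31
M5
G00 X204.79 Y45.36
M3 S830
G1 X200.00 Y12.19 F1196
G1 X173.67 Y32.92
G1 X204.79 Y45.36
M5
G00 X0.00 Y0.00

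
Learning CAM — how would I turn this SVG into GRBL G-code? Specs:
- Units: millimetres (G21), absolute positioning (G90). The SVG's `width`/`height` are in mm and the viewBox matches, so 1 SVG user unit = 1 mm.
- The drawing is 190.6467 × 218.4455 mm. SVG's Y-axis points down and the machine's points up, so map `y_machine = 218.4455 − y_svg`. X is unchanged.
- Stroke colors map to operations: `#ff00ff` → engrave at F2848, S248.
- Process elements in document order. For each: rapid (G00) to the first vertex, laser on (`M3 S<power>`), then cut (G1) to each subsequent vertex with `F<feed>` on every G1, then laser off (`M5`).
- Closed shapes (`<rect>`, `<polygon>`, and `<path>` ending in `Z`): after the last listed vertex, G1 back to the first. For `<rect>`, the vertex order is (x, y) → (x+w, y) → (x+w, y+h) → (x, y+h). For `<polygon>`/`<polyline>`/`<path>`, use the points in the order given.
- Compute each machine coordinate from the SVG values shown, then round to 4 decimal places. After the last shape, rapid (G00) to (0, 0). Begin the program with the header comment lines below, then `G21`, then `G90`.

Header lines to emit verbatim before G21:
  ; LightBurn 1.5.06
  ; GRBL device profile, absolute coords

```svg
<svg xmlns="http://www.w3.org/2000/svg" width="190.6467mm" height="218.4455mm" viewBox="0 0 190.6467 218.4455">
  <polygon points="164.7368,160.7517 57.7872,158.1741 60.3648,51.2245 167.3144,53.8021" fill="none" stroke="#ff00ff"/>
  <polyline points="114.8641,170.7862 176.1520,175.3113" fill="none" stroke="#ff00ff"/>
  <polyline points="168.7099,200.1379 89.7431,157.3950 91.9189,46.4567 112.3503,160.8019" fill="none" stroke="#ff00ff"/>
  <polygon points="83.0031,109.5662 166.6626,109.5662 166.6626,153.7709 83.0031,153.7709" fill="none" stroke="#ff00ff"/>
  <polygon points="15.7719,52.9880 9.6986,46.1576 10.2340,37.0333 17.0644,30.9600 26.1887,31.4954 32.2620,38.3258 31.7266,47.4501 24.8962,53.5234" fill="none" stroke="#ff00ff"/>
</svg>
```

; LightBurn 1.5.06
; GRBL device profile, absolute coords
G21
G90
G00 X164.7368 Y57.6938
M3 S248
G1 X57.7872 Y60.2714 F2848
G1 X60.3648 Y167.2210 F2848
G1 X167.3144 Y164.6434 F2848
G1 X164.7368 Y57.6938 F2848
M5
G00 X114.8641 Y47.6593
M3 S248
G1 X176.1520 Y43.1342 F2848
M5
G00 X168.7099 Y18.3076
M3 S248
G1 X89.7431 Y61.0505 F2848
G1 X91.9189 Y171.9888 F2848
G1 X112.3503 Y57.6436 F2848
M5
G00 X83.0031 Y108.8793
M3 S248
G1 X166.6626 Y108.8793 F2848
G1 X166.6626 Y64.6746 F2848
G1 X83.0031 Y64.6746 F2848
G1 X83.0031 Y108.8793 F2848
M5
G00 X15.7719 Y165.4575
M3 S248
G1 X9.6986 Y172.2879 F2848
G1 X10.2340 Y181.4122 F2848
G1 X17.0644 Y187.4855 F2848
G1 X26.1887 Y186.9501 F2848
G1 X32.2620 Y180.1197 F2848
G1 X31.7266 Y170.9954 F2848
G1 X24.8962 Y164.9221 F2848
G1 X15.7719 Y165.4575 F2848
M5
G00 X0.0000 Y0.0000

viewBox `0 0 190.6467 218.4455` with mm width/height → 1 unit = 1 mm. Flip: y_m = 218.4455 − y_svg.

**Shape 1** — `<polygon>` regular polygon, stroke `#ff00ff` → engrave (S248, F2848). Machine vertices: (164.7368,57.6938) → (57.7872,60.2714) → (60.3648,167.2210) → (167.3144,164.6434) → (164.7368,57.6938). Closed: final G1 returns to the first vertex.

**Shape 2** — `<polyline>` line segment, stroke `#ff00ff` → engrave (S248, F2848). Machine vertices: (114.8641,47.6593) → (176.1520,43.1342). Open path.

**Shape 3** — `<polyline>` open polyline, stroke `#ff00ff` → engrave (S248, F2848). Machine vertices: (168.7099,18.3076) → (89.7431,61.0505) → (91.9189,171.9888) → (112.3503,57.6436). Open path.

**Shape 4** — `<polygon>` rectangle, stroke `#ff00ff` → engrave (S248, F2848). Machine vertices: (83.0031,108.8793) → (166.6626,108.8793) → (166.6626,64.6746) → (83.0031,64.6746) → (83.0031,108.8793). Closed: final G1 returns to the first vertex.

**Shape 5** — `<polygon>` regular polygon, stroke `#ff00ff` → engrave (S248, F2848). Machine vertices: (15.7719,165.4575) → (9.6986,172.2879) → (10.2340,181.4122) → (17.0644,187.4855) → (26.1887,186.9501) → (32.2620,180.1197) → (31.7266,170.9954) → (24.8962,164.9221) → (15.7719,165.4575). Closed: final G1 returns to the first vertex.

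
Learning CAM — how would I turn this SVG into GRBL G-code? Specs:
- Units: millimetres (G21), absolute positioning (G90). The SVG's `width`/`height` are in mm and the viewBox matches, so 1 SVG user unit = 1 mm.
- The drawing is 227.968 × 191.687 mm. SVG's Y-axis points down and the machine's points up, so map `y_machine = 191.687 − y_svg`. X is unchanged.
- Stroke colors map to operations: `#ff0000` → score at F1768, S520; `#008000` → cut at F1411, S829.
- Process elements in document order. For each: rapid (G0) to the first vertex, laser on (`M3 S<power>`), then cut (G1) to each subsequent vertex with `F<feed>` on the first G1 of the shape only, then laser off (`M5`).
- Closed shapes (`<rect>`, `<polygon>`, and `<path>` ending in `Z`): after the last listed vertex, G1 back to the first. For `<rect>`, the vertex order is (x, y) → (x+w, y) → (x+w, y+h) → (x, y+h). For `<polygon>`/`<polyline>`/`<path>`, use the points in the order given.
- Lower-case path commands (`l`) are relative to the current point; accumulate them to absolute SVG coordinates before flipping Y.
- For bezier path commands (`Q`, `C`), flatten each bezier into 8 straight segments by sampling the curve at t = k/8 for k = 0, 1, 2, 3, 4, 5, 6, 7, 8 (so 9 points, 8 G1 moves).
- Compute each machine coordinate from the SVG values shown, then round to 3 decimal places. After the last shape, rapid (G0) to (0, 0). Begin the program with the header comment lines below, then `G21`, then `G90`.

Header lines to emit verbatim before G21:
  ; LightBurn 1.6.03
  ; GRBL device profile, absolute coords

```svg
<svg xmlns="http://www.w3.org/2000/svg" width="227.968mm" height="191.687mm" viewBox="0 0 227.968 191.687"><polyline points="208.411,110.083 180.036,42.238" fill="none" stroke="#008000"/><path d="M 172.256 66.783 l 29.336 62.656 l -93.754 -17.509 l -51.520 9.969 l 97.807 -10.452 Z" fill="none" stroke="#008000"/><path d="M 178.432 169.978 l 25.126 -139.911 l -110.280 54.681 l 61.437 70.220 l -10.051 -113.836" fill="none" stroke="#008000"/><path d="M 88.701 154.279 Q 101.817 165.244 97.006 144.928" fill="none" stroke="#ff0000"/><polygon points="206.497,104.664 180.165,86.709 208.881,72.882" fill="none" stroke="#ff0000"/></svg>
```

; LightBurn 1.6.03
; GRBL device profile, absolute coords
G21
G90
G0 X208.411 Y81.604
M3 S829
G1 X180.036 Y149.449 F1411
M5
G0 X172.256 Y124.904
M3 S829
G1 X201.592 Y62.248 F1411
G1 X107.838 Y79.757
G1 X56.318 Y69.788
G1 X154.125 Y80.240
G1 X172.256 Y124.904
M5
G0 X178.432 Y21.709
M3 S829
G1 X203.558 Y161.620 F1411
G1 X93.278 Y106.939
G1 X154.715 Y36.719
G1 X144.664 Y150.555
M5
G0 X88.701 Y37.408
M3 S520
G1 X91.700 Y35.156 F1768
G1 X94.139 Y33.881
G1 X96.017 Y33.583
G1 X97.335 Y34.263
G1 X98.093 Y35.921
G1 X98.291 Y38.556
G1 X97.929 Y42.169
G1 X97.006 Y46.759
M5
G0 X206.497 Y87.023
M3 S520
G1 X180.165 Y104.978 F1768
G1 X208.881 Y118.805
G1 X206.497 Y87.023
M5
G0 X0.000 Y0.000

1 u = 1 mm; y_m = 191.687 − y.

[1] `<polyline>` line segment, #008000→cut S829 F1411: (208.411,81.604) → (180.036,149.449)

[2] `<path>` closed polygon, #008000→cut S829 F1411: (172.256,124.904) → (201.592,62.248) → (107.838,79.757) → (56.318,69.788) → (154.125,80.240) → (172.256,124.904) (closed)

[3] `<path>` open polyline, #008000→cut S829 F1411: (178.432,21.709) → (203.558,161.620) → (93.278,106.939) → (154.715,36.719) → (144.664,150.555)

[4] `<path>` quadratic bezier, #ff0000→score S520 F1768: (88.701,37.408) → (91.700,35.156) → (94.139,33.881) → (96.017,33.583) → (97.335,34.263) → (98.093,35.921) → (98.291,38.556) → (97.929,42.169) → (97.006,46.759)

[5] `<polygon>` regular polygon, #ff0000→score S520 F1768: (206.497,87.023) → (180.165,104.978) → (208.881,118.805) → (206.497,87.023) (closed)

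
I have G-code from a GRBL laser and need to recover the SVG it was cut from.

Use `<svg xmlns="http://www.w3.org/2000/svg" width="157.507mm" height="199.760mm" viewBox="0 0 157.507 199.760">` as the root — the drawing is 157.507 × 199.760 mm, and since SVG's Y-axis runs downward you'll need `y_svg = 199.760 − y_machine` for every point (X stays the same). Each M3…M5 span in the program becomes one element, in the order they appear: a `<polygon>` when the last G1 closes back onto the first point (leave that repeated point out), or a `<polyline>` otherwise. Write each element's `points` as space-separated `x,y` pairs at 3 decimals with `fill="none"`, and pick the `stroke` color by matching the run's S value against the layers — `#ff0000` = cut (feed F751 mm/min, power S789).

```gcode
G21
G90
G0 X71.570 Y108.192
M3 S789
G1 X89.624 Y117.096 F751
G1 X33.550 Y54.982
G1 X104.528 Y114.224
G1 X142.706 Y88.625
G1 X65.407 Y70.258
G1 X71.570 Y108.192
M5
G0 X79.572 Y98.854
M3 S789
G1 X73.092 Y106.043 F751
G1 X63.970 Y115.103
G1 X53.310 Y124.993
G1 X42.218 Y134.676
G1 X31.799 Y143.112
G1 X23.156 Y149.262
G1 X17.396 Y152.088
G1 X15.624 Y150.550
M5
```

<svg xmlns="http://www.w3.org/2000/svg" width="157.507mm" height="199.760mm" viewBox="0 0 157.507 199.760">
  <polygon points="71.570,91.568 89.624,82.664 33.550,144.778 104.528,85.536 142.706,111.135 65.407,129.502" fill="none" stroke="#ff0000"/>
  <polyline points="79.572,100.906 73.092,93.717 63.970,84.657 53.310,74.767 42.218,65.084 31.799,56.648 23.156,50.498 17.396,47.672 15.624,49.210" fill="none" stroke="#ff0000"/>
</svg>

Machine Y-up, SVG Y-down with viewBox height 199.760, so y_svg = 199.760 − y_machine; X carries over. Every run uses S789, so all elements get stroke `#ff0000` (cut).

Run 1: The run returns to its start, so emit a `<polygon>` with points (Y-flipped): 71.570,91.568 89.624,82.664 33.550,144.778 104.528,85.536 142.706,111.135 65.407,129.502.

Run 2: The run is open, so emit a `<polyline>` with points (Y-flipped): 79.572,100.906 73.092,93.717 63.970,84.657 53.310,74.767 42.218,65.084 31.799,56.648 23.156,50.498 17.396,47.672 15.624,49.210.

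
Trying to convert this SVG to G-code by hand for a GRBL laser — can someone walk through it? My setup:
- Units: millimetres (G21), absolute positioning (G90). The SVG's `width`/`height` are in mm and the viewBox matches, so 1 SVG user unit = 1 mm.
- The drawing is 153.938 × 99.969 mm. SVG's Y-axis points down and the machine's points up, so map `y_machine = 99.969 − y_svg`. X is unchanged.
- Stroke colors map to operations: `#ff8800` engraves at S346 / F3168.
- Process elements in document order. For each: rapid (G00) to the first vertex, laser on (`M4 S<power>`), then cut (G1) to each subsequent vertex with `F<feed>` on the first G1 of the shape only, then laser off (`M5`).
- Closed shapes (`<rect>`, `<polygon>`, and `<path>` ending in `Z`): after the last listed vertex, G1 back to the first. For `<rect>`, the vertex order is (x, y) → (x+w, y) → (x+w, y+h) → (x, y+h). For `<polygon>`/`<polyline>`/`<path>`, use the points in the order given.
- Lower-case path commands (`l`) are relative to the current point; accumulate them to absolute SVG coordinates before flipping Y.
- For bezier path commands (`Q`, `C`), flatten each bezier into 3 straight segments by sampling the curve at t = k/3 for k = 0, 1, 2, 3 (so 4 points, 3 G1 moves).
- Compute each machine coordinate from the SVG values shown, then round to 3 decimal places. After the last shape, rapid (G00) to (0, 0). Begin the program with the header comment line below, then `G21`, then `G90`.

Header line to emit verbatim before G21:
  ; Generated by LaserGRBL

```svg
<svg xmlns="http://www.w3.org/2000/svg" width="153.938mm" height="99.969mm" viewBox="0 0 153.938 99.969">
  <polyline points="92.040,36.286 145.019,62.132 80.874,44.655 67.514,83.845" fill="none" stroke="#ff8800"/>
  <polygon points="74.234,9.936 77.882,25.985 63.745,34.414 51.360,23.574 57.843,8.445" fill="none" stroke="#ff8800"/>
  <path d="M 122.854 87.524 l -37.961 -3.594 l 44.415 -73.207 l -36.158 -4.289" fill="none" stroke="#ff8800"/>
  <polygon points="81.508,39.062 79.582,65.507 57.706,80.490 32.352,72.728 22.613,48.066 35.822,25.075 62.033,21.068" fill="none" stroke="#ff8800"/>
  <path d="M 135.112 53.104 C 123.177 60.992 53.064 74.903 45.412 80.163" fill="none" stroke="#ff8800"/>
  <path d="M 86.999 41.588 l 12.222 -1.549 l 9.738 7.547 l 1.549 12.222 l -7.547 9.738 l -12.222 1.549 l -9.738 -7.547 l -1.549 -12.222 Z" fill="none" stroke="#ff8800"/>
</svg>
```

; Generated by LaserGRBL
G21
G90
G00 X92.040 Y63.683
M4 S346
G1 X145.019 Y37.837 F3168
G1 X80.874 Y55.314
G1 X67.514 Y16.124
M5
G00 X74.234 Y90.033
M4 S346
G1 X77.882 Y73.984 F3168
G1 X63.745 Y65.555
G1 X51.360 Y76.395
G1 X57.843 Y91.524
G1 X74.234 Y90.033
M5
G00 X122.854 Y12.445
M4 S346
G1 X84.893 Y16.039 F3168
G1 X129.308 Y89.246
G1 X93.150 Y93.535
M5
G00 X81.508 Y60.907
M4 S346
G1 X79.582 Y34.462 F3168
G1 X57.706 Y19.479
G1 X32.352 Y27.241
G1 X22.613 Y51.903
G1 X35.822 Y74.894
G1 X62.033 Y78.901
G1 X81.508 Y60.907
M5
G00 X135.112 Y46.865
M4 S346
G1 X108.252 Y37.513 F3168
G1 X69.416 Y27.406
G1 X45.412 Y19.806
M5
G00 X86.999 Y58.381
M4 S346
G1 X99.221 Y59.930 F3168
G1 X108.959 Y52.383
G1 X110.508 Y40.161
G1 X102.961 Y30.423
G1 X90.739 Y28.874
G1 X81.001 Y36.421
G1 X79.452 Y48.643
G1 X86.999 Y58.381
M5
G00 X0.000 Y0.000

Since the viewBox matches the mm dimensions, user units are millimetres directly. The only transform is the Y-flip y_m = 99.969 − y_svg.

Shape 1 is a open polyline drawn with `<polyline>`. Its stroke #ff8800 means engrave at S346, F3168. After flipping Y the toolpath is (92.040,63.683) → (145.019,37.837) → (80.874,55.314) → (67.514,16.124).

Shape 2 is a regular polygon drawn with `<polygon>`. Its stroke #ff8800 means engrave at S346, F3168. After flipping Y the toolpath is (74.234,90.033) → (77.882,73.984) → (63.745,65.555) → (51.360,76.395) → (57.843,91.524) → (74.234,90.033), returning to the start.

Shape 3 is a open polyline drawn with `<path>`. Its stroke #ff8800 means engrave at S346, F3168. After flipping Y the toolpath is (122.854,12.445) → (84.893,16.039) → (129.308,89.246) → (93.150,93.535).

Shape 4 is a regular polygon drawn with `<polygon>`. Its stroke #ff8800 means engrave at S346, F3168. After flipping Y the toolpath is (81.508,60.907) → (79.582,34.462) → (57.706,19.479) → (32.352,27.241) → (22.613,51.903) → (35.822,74.894) → (62.033,78.901) → (81.508,60.907), returning to the start.

Shape 5 is a cubic bezier drawn with `<path>`. Its stroke #ff8800 means engrave at S346, F3168. After flipping Y the toolpath is (135.112,46.865) → (108.252,37.513) → (69.416,27.406) → (45.412,19.806).

Shape 6 is a regular polygon drawn with `<path>`. Its stroke #ff8800 means engrave at S346, F3168. After flipping Y the toolpath is (86.999,58.381) → (99.221,59.930) → (108.959,52.383) → (110.508,40.161) → (102.961,30.423) → (90.739,28.874) → (81.001,36.421) → (79.452,48.643) → (86.999,58.381), returning to the start.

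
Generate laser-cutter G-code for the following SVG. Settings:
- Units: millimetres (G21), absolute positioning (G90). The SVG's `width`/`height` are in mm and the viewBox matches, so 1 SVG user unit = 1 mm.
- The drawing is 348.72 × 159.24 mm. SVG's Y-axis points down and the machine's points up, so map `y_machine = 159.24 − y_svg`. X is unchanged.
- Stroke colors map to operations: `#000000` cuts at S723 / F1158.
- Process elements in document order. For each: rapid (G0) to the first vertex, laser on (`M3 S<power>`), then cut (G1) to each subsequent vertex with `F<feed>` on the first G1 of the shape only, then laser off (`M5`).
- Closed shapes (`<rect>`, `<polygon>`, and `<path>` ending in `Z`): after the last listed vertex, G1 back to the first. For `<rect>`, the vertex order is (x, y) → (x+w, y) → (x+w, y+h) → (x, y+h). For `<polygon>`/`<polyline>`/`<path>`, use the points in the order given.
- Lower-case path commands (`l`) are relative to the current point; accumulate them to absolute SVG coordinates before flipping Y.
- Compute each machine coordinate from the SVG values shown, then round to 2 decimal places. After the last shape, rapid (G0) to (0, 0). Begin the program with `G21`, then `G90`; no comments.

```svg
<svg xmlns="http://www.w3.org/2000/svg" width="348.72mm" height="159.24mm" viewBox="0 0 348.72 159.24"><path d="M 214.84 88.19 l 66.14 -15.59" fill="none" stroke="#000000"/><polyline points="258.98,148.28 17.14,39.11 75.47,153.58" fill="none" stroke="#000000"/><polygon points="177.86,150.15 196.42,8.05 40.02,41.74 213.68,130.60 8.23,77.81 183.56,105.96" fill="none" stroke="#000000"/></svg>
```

Since the viewBox matches the mm dimensions, user units are millimetres directly. The only transform is the Y-flip y_m = 159.24 − y_svg.

Shape 1 is a line segment drawn with `<path>`. Its stroke #000000 means cut at S723, F1158. After flipping Y the toolpath is (214.84,71.05) → (280.98,86.64).

Shape 2 is a open polyline drawn with `<polyline>`. Its stroke #000000 means cut at S723, F1158. After flipping Y the toolpath is (258.98,10.96) → (17.14,120.13) → (75.47,5.66).

Shape 3 is a closed polygon drawn with `<polygon>`. Its stroke #000000 means cut at S723, F1158. After flipping Y the toolpath is (177.86,9.09) → (196.42,151.19) → (40.02,117.50) → (213.68,28.64) → (8.23,81.43) → (183.56,53.28) → (177.86,9.09), returning to the start.

G21
G90
G0 X214.84 Y71.05
M3 S723
G1 X280.98 Y86.64 F1158
M5
G0 X258.98 Y10.96
M3 S723
G1 X17.14 Y120.13 F1158
G1 X75.47 Y5.66
M5
G0 X177.86 Y9.09
M3 S723
G1 X196.42 Y151.19 F1158
G1 X40.02 Y117.50
G1 X213.68 Y28.64
G1 X8.23 Y81.43
G1 X183.56 Y53.28
G1 X177.86 Y9.09
M5
G0 X0.00 Y0.00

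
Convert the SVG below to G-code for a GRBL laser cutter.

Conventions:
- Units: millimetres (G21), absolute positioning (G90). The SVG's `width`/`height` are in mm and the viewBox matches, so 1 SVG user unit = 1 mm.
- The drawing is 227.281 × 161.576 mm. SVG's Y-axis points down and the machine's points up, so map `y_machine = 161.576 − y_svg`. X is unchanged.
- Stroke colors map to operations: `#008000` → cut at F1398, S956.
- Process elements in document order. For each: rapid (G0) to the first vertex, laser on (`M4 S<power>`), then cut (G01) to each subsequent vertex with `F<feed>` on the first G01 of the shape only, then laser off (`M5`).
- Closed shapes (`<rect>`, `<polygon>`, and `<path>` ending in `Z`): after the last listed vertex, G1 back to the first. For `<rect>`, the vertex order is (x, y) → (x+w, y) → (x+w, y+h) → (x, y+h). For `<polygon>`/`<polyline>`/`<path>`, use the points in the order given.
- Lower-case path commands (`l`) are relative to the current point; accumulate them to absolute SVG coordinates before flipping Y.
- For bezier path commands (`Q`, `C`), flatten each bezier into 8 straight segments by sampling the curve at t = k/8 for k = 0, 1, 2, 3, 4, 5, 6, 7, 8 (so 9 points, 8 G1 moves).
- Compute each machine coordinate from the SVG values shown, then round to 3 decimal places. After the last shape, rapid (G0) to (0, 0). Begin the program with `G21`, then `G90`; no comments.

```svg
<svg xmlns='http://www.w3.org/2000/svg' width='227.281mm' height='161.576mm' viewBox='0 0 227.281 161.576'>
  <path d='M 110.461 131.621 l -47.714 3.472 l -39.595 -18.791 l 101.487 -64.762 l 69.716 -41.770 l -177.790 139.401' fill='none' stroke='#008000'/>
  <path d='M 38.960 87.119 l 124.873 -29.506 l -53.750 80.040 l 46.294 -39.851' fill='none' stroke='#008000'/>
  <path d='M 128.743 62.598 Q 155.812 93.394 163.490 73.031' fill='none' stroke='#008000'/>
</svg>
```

1 u = 1 mm; y_m = 161.576 − y.

[1] `<path>` open polyline, #008000→cut S956 F1398: (110.461,29.955) → (62.747,26.483) → (23.152,45.274) → (124.639,110.036) → (194.355,151.806) → (16.565,12.405)

[2] `<path>` open polyline, #008000→cut S956 F1398: (38.960,74.457) → (163.833,103.963) → (110.083,23.923) → (156.377,63.774)

[3] `<path>` quadratic bezier, #008000→cut S956 F1398: (128.743,98.978) → (135.207,92.078) → (141.066,86.777) → (146.318,83.075) → (150.964,80.972) → (155.005,80.467) → (158.439,81.561) → (161.268,84.254) → (163.490,88.545)

G21
G90
G0 X110.461 Y29.955
M4 S956
G01 X62.747 Y26.483 F1398
G01 X23.152 Y45.274
G01 X124.639 Y110.036
G01 X194.355 Y151.806
G01 X16.565 Y12.405
M5
G0 X38.960 Y74.457
M4 S956
G01 X163.833 Y103.963 F1398
G01 X110.083 Y23.923
G01 X156.377 Y63.774
M5
G0 X128.743 Y98.978
M4 S956
G01 X135.207 Y92.078 F1398
G01 X141.066 Y86.777
G01 X146.318 Y83.075
G01 X150.964 Y80.972
G01 X155.005 Y80.467
G01 X158.439 Y81.561
G01 X161.268 Y84.254
G01 X163.490 Y88.545
M5
G0 X0.000 Y0.000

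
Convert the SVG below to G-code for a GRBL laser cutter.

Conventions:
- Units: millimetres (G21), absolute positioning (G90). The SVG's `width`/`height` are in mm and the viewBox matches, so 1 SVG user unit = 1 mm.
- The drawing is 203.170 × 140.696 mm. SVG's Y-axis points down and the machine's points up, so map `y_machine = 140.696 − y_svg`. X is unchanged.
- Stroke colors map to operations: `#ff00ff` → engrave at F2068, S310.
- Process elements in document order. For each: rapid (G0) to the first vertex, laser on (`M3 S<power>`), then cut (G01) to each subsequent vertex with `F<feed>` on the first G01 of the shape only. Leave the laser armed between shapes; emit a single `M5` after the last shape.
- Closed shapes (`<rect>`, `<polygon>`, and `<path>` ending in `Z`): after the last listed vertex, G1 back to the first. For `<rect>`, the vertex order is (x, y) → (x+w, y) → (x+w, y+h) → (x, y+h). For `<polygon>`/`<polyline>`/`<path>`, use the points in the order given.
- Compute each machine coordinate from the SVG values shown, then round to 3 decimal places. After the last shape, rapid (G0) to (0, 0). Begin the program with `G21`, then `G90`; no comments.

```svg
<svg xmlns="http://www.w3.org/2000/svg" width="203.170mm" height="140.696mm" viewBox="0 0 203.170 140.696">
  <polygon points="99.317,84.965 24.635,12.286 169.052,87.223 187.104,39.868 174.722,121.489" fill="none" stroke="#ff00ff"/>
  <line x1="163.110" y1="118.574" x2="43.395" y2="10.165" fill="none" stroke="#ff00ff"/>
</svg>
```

G21
G90
G0 X99.317 Y55.731
M3 S310
G01 X24.635 Y128.410 F2068
G01 X169.052 Y53.473
G01 X187.104 Y100.828
G01 X174.722 Y19.207
G01 X99.317 Y55.731
G0 X163.110 Y22.122
M3 S310
G01 X43.395 Y130.531 F2068
M5
G0 X0.000 Y0.000

viewBox `0 0 203.170 140.696` with mm width/height → 1 unit = 1 mm. Flip: y_m = 140.696 − y_svg.

**Shape 1** — `<polygon>` closed polygon, stroke `#ff00ff` → engrave (S310, F2068). Machine vertices: (99.317,55.731) → (24.635,128.410) → (169.052,53.473) → (187.104,100.828) → (174.722,19.207) → (99.317,55.731). Closed: final G1 returns to the first vertex.

**Shape 2** — `<line>` line segment, stroke `#ff00ff` → engrave (S310, F2068). Machine vertices: (163.110,22.122) → (43.395,130.531). Open path.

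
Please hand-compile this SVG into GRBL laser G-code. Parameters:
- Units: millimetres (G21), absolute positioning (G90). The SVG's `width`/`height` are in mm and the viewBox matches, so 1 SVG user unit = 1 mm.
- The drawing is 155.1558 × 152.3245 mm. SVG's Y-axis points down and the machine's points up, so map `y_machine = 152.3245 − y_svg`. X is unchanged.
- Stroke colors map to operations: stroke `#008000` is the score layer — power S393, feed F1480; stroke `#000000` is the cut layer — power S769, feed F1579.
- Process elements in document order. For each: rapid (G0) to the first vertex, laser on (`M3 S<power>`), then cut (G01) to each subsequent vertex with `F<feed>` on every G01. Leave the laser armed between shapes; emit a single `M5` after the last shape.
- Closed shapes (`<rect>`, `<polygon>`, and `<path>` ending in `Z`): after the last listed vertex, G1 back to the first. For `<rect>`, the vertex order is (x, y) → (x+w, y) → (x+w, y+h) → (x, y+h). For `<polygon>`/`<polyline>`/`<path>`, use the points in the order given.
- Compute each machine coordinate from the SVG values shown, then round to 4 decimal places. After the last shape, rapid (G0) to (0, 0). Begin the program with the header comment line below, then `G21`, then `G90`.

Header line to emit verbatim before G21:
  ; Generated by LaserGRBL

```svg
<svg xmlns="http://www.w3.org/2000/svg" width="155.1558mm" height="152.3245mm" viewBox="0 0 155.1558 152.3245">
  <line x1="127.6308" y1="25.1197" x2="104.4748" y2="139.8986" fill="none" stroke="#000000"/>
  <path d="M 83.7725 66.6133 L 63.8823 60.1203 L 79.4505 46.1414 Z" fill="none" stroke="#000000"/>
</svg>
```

1 u = 1 mm; y_m = 152.3245 − y.

[1] `<line>` line segment, #000000→cut S769 F1579: (127.6308,127.2048) → (104.4748,12.4259)

[2] `<path>` regular polygon, #000000→cut S769 F1579: (83.7725,85.7112) → (63.8823,92.2042) → (79.4505,106.1831) → (83.7725,85.7112) (closed)

; Generated by LaserGRBL
G21
G90
G0 X127.6308 Y127.2048
M3 S769
G01 X104.4748 Y12.4259 F1579
G0 X83.7725 Y85.7112
M3 S769
G01 X63.8823 Y92.2042 F1579
G01 X79.4505 Y106.1831 F1579
G01 X83.7725 Y85.7112 F1579
M5
G0 X0.0000 Y0.0000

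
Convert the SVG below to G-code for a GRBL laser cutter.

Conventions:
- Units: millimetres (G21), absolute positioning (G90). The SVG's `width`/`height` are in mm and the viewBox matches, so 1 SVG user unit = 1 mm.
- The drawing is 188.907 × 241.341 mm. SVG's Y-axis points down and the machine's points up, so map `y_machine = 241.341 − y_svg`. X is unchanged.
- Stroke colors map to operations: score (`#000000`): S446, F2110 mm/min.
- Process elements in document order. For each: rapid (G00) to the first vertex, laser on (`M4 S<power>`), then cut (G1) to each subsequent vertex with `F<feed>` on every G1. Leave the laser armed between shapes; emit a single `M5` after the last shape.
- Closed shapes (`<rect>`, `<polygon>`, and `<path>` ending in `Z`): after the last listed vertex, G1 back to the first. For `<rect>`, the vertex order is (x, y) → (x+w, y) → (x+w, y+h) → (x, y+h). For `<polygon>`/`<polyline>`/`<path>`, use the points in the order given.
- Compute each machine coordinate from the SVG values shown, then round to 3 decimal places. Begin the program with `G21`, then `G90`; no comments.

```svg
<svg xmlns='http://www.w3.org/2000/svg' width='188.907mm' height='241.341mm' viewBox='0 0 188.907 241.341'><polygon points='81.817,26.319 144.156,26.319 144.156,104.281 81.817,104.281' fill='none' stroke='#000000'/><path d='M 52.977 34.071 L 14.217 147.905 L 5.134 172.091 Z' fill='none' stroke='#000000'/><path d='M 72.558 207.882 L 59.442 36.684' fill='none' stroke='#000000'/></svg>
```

Since the viewBox matches the mm dimensions, user units are millimetres directly. The only transform is the Y-flip y_m = 241.341 − y_svg.

Shape 1 is a rectangle drawn with `<polygon>`. Its stroke #000000 means score at S446, F2110. After flipping Y the toolpath is (81.817,215.022) → (144.156,215.022) → (144.156,137.060) → (81.817,137.060) → (81.817,215.022), returning to the start.

Shape 2 is a closed polygon drawn with `<path>`. Its stroke #000000 means score at S446, F2110. After flipping Y the toolpath is (52.977,207.270) → (14.217,93.436) → (5.134,69.250) → (52.977,207.270), returning to the start.

Shape 3 is a line segment drawn with `<path>`. Its stroke #000000 means score at S446, F2110. After flipping Y the toolpath is (72.558,33.459) → (59.442,204.657).

G21
G90
G00 X81.817 Y215.022
M4 S446
G1 X144.156 Y215.022 F2110
G1 X144.156 Y137.060 F2110
G1 X81.817 Y137.060 F2110
G1 X81.817 Y215.022 F2110
G00 X52.977 Y207.270
M4 S446
G1 X14.217 Y93.436 F2110
G1 X5.134 Y69.250 F2110
G1 X52.977 Y207.270 F2110
G00 X72.558 Y33.459
M4 S446
G1 X59.442 Y204.657 F2110
M5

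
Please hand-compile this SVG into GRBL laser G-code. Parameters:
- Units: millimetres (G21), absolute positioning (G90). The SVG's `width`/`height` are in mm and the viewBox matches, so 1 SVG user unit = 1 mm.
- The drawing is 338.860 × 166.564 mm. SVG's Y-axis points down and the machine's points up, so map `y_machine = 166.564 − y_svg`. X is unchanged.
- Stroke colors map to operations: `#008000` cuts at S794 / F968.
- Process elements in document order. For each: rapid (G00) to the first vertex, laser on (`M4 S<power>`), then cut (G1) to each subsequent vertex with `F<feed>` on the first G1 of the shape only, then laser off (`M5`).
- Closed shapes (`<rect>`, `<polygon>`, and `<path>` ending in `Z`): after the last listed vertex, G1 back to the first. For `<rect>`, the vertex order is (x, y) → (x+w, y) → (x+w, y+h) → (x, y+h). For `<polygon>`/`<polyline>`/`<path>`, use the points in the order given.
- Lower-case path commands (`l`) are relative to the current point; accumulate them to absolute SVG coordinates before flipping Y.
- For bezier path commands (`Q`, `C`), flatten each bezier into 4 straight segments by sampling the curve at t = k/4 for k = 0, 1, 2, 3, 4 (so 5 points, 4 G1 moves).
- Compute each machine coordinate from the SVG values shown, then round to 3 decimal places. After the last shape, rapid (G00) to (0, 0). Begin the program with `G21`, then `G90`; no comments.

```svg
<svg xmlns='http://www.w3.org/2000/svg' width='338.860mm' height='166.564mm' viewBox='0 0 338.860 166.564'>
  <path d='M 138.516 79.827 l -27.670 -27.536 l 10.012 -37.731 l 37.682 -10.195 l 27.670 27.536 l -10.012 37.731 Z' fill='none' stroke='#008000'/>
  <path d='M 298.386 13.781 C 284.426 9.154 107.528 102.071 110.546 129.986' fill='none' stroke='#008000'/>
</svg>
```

G21
G90
G00 X138.516 Y86.737
M4 S794
G1 X110.846 Y114.273 F968
G1 X120.858 Y152.004
G1 X158.540 Y162.199
G1 X186.210 Y134.663
G1 X176.198 Y96.932
G1 X138.516 Y86.737
M5
G00 X298.386 Y152.783
M4 S794
G1 X262.722 Y140.504 F968
G1 X198.099 Y106.884
G1 X136.660 Y67.162
G1 X110.546 Y36.578
M5
G00 X0.000 Y0.000

viewBox `0 0 338.860 166.564` with mm width/height → 1 unit = 1 mm. Flip: y_m = 166.564 − y_svg.

**Shape 1** — `<path>` regular polygon, stroke `#008000` → cut (S794, F968). Machine vertices: (138.516,86.737) → (110.846,114.273) → (120.858,152.004) → (158.540,162.199) → (186.210,134.663) → (176.198,96.932) → (138.516,86.737). Closed: final G1 returns to the first vertex.

**Shape 2** — `<path>` cubic bezier, stroke `#008000` → cut (S794, F968). Control points (SVG): P0=(298.386,13.781), P1=(284.426,9.154), P2=(107.528,102.071), P3=(110.546,129.986); sampled at t=k/4. Machine vertices: (298.386,152.783) → (262.722,140.504) → (198.099,106.884) → (136.660,67.162) → (110.546,36.578). Open path.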